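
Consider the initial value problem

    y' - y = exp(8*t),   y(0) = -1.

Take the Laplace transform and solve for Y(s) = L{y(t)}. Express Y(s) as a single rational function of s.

Y(s) = (-s + 9)/(s^2 - 9*s + 8)

Take the Laplace transform of both sides.
The derivative rules (L{y'} = sY - y(0) = sY - (-1)) turn the left side into (s - 1)Y - (-1).
The right side is L{exp(8*t)} = 1/(s - 8).
So (s - 1)Y = 1/(s - 8) + (-1).
Divide through and combine into a single rational function.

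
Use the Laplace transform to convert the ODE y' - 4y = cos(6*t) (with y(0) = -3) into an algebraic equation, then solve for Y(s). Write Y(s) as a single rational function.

Transform both sides with L{·}.
The derivative rules (L{y'} = sY - y(0) = sY - (-3)) turn the left side into (s - 4)Y - (-3).
The right side is L{cos(6*t)} = s/(s^2 + 36).
So (s - 4)Y = s/(s^2 + 36) + (-3).
Isolate Y and clear denominators.

Y(s) = (-3*s^2 + s - 108)/(s^3 - 4*s^2 + 36*s - 144)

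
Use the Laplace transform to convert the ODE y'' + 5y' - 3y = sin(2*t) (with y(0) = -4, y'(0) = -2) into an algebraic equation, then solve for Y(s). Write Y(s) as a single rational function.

Y(s) = (-4*s^3 - 22*s^2 - 16*s - 86)/(s^4 + 5*s^3 + s^2 + 20*s - 12)

Transform both sides with L{·}.
The derivative rules (L{y''} = s^2 Y - s·y(0) - y'(0) and L{y'} = sY - y(0), with y(0) = -4, y'(0) = -2) turn the left side into (s^2 + 5*s - 3)Y - (-4*s - 22).
The right side is L{sin(2*t)} = 2/(s^2 + 4).
So (s^2 + 5*s - 3)Y = 2/(s^2 + 4) + (-4*s - 22).
Isolate Y and clear denominators.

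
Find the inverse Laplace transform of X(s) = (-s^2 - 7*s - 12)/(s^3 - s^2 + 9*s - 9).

Factor the denominator: s^3 - s^2 + 9*s - 9 = (s - 1)*(s^2 + 9).
Partial fraction decomposition gives [-2/(s - 1)] + [s/(s^2 + 9)] + [-6/(s^2 + 9)].
Invert each term: -2/(s - 1) ↔ -2e^(t); 1·s/(s^2 + 9) ↔ cos(3t); -2·3/(s^2 + 9) ↔ -2sin(3t).

-2*exp(t) - 2*sin(3*t) + cos(3*t)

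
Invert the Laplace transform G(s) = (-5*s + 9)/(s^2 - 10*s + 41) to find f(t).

f(t) = -4*exp(5*t)*sin(4*t) - 5*exp(5*t)*cos(4*t)

Complete the square in the denominator: s^2 - 10*s + 41 = (s - 5)^2 + 4^2.
Split the numerator to match: -5*s + 9 = -5·(s - 5) - 4·4.
Invert each term: -5·(s - 5)/((s - 5)^2 + 16) ↔ -5e^(5t)cos(4t); -4·4/((s - 5)^2 + 16) ↔ -4e^(5t)sin(4t).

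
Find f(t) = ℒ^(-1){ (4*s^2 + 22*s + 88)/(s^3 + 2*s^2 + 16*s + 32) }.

f(t) = 5*sin(4*t) + cos(4*t) + 3*exp(-2*t)

Factor the denominator: s^3 + 2*s^2 + 16*s + 32 = (s + 2)*(s^2 + 16).
Partial fraction decomposition gives [3/(s + 2)] + [s/(s^2 + 16)] + [20/(s^2 + 16)].
Invert each term: 3/(s + 2) ↔ 3e^(-2t); 1·s/(s^2 + 16) ↔ cos(4t); 5·4/(s^2 + 16) ↔ 5sin(4t).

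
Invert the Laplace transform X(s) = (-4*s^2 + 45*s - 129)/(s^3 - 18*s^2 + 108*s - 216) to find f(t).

Factor the denominator: s^3 - 18*s^2 + 108*s - 216 = (s - 6)^3.
Partial fraction decomposition gives [-4/(s - 6)] + [-3/(s - 6)^2] + [-3/(s - 6)^3].
Invert each term: -4/(s - 6) ↔ -4e^(6t); -3/(s - 6)^2 ↔ -3t·e^(6t); -3/(s - 6)^3 ↔ (-3/2)t^2·e^(6t).

f(t) = -3*t^2*exp(6*t)/2 - 3*t*exp(6*t) - 4*exp(6*t)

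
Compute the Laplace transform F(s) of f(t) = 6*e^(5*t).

F(s) = 6/(s - 5)

L{6} = 6/s.
By the first shifting theorem, multiplying by e^(5t) replaces s with s - 5.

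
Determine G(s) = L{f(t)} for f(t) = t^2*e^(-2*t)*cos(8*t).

L{cos(8t)} = s/(s^2 + 64).
Multiplying by e^(-2t) shifts s → s + 2, so L{e^(-2*t)*cos(8*t)} = (s + 2)/((s + 2)^2 + 64).
Then apply L{t^2·g(t)} = (-1)^2 d^2/ds^2[H(s)] with H(s) = (s + 2)/((s + 2)^2 + 64):
differentiating 2 times and applying the sign gives 2*(s + 2)*(s^2 + 4*s - 188)/(s^2 + 4*s + 68)^3.

G(s) = 2*(s + 2)*(s^2 + 4*s - 188)/(s^2 + 4*s + 68)^3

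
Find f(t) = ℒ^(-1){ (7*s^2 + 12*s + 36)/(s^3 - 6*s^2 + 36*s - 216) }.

Factor the denominator: s^3 - 6*s^2 + 36*s - 216 = (s - 6)*(s^2 + 36).
Partial fraction decomposition gives [5/(s - 6)] + [2*s/(s^2 + 36)] + [24/(s^2 + 36)].
Invert each term: 5/(s - 6) ↔ 5e^(6t); 2·s/(s^2 + 36) ↔ 2cos(6t); 4·6/(s^2 + 36) ↔ 4sin(6t).

f(t) = 5*exp(6*t) + 4*sin(6*t) + 2*cos(6*t)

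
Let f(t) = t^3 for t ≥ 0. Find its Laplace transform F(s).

L{t^3} = 3!/s^4 = 6/s^4.

F(s) = 6/s^4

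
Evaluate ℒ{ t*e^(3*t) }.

L{e^(3t)} = 1/(s - 3).
Then apply L{t·g(t)} = -d/ds[G(s)] with G(s) = 1/(s - 3):
differentiating 1 time and applying the sign gives (s - 3)^(-2).

(s - 3)^(-2)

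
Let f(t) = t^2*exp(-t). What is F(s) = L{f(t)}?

L{e^(-t)} = 1/(s + 1).
Then apply L{t^2·g(t)} = (-1)^2 d^2/ds^2[G(s)] with G(s) = 1/(s + 1):
differentiating 2 times and applying the sign gives 2/(s + 1)^3.

F(s) = 2/(s + 1)^3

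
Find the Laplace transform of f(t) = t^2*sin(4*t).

8*(3*s^2 - 16)/(s^2 + 16)^3

L{sin(4t)} = 4/(s^2 + 16).
Then apply L{t^2·g(t)} = (-1)^2 d^2/ds^2[G(s)] with G(s) = 4/(s^2 + 16):
differentiating 2 times and applying the sign gives 8*(3*s^2 - 16)/(s^2 + 16)^3.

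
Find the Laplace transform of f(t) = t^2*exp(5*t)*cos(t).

L{cos(t)} = s/(s^2 + 1).
Multiplying by e^(5t) shifts s → s - 5, so L{exp(5*t)*cos(t)} = (s - 5)/((s - 5)^2 + 1).
Then apply L{t^2·g(t)} = (-1)^2 d^2/ds^2[G(s)] with G(s) = (s - 5)/((s - 5)^2 + 1):
differentiating 2 times and applying the sign gives 2*(s - 5)*(s^2 - 10*s + 22)/(s^2 - 10*s + 26)^3.

2*(s - 5)*(s^2 - 10*s + 22)/(s^2 - 10*s + 26)^3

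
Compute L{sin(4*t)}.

L{sin(4t)} = 4/(s^2 + 16).

4/(s^2 + 16)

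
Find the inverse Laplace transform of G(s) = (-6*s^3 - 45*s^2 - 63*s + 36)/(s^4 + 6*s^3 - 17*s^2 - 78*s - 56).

Factor the denominator: s^4 + 6*s^3 - 17*s^2 - 78*s - 56 = (s - 4)*(s + 1)*(s + 2)*(s + 7).
Partial fraction decomposition gives [1/(s + 2)] + [-2/(s + 1)] + [-4/(s - 4)] + [-1/(s + 7)].
Invert each term: 1/(s + 2) ↔ e^(-2t); -2/(s + 1) ↔ -2e^(-t); -4/(s - 4) ↔ -4e^(4t); -1/(s + 7) ↔ -e^(-7t).

-4*exp(4*t) - 2*exp(-t) + exp(-2*t) - exp(-7*t)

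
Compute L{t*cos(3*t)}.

L{cos(3t)} = s/(s^2 + 9).
Then apply L{t·g(t)} = -d/ds[G(s)] with G(s) = s/(s^2 + 9):
differentiating 1 time and applying the sign gives (s - 3)*(s + 3)/(s^2 + 9)^2.

(s - 3)*(s + 3)/(s^2 + 9)^2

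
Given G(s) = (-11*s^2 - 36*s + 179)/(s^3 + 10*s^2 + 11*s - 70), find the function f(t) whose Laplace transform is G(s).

Factor the denominator: s^3 + 10*s^2 + 11*s - 70 = (s - 2)*(s + 5)*(s + 7).
Partial fraction decomposition gives [-6/(s + 7)] + [1/(s - 2)] + [-6/(s + 5)].
Invert each term: -6/(s + 7) ↔ -6e^(-7t); 1/(s - 2) ↔ e^(2t); -6/(s + 5) ↔ -6e^(-5t).

f(t) = exp(2*t) - 6*exp(-5*t) - 6*exp(-7*t)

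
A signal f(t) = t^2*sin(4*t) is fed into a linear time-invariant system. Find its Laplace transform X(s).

X(s) = 8*(3*s^2 - 16)/(s^2 + 16)^3

L{sin(4t)} = 4/(s^2 + 16).
Then apply L{t^2·g(t)} = (-1)^2 d^2/ds^2[G(s)] with G(s) = 4/(s^2 + 16):
differentiating 2 times and applying the sign gives 8*(3*s^2 - 16)/(s^2 + 16)^3.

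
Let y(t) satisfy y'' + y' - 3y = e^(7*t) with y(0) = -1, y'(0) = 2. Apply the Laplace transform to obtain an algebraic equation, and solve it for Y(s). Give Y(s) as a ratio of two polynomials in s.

Laplace-transform each side.
Using L{y''} = s^2 Y - s·y(0) - y'(0) and L{y'} = sY - y(0), with y(0) = -1, y'(0) = 2, the left side becomes (s^2 + s - 3)Y - (-s + 1).
The right side is L{e^(7*t)} = 1/(s - 7).
So (s^2 + s - 3)Y = 1/(s - 7) + (-s + 1).
Isolate Y and clear denominators.

Y(s) = (-s^2 + 8*s - 6)/(s^3 - 6*s^2 - 10*s + 21)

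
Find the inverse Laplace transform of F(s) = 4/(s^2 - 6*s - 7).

exp(3*t)*sinh(4*t)

Rewrite the denominator: s^2 - 6*s - 7 = (s - 3)^2 - 16.
The form in (s - 3) signals a first-shifting-theorem factor e^(3t).
Since L{sinh(4t)} = 4/(s^2 - 16), the inverse is e^(3*t)*sinh(4*t).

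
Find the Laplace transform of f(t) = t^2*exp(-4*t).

L{e^(-4t)} = 1/(s + 4).
Then apply L{t^2·g(t)} = (-1)^2 d^2/ds^2[G(s)] with G(s) = 1/(s + 4):
differentiating 2 times and applying the sign gives 2/(s + 4)^3.

2/(s + 4)^3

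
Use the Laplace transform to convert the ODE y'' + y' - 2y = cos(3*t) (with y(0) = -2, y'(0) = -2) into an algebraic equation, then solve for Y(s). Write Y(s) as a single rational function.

Y(s) = (-2*s^3 - 4*s^2 - 17*s - 36)/(s^4 + s^3 + 7*s^2 + 9*s - 18)

Transform both sides with L{·}.
The derivative rules (L{y''} = s^2 Y - s·y(0) - y'(0) and L{y'} = sY - y(0), with y(0) = -2, y'(0) = -2) turn the left side into (s^2 + s - 2)Y - (-2*s - 4).
The right side is L{cos(3*t)} = s/(s^2 + 9).
So (s^2 + s - 2)Y = s/(s^2 + 9) + (-2*s - 4).
Solve for Y(s) and write it as one ratio of polynomials.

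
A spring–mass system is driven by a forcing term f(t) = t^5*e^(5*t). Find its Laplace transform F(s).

L{t^5} = 5!/s^6 = 120/s^6.
By the first shifting theorem, multiplying by e^(5t) replaces s with s - 5.

F(s) = 120/(s - 5)^6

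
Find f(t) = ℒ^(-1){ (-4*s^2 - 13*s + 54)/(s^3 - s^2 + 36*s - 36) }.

Factor the denominator: s^3 - s^2 + 36*s - 36 = (s - 1)*(s^2 + 36).
Partial fraction decomposition gives [1/(s - 1)] + [-5*s/(s^2 + 36)] + [-18/(s^2 + 36)].
Invert each term: 1/(s - 1) ↔ e^(t); -5·s/(s^2 + 36) ↔ -5cos(6t); -3·6/(s^2 + 36) ↔ -3sin(6t).

f(t) = exp(t) - 3*sin(6*t) - 5*cos(6*t)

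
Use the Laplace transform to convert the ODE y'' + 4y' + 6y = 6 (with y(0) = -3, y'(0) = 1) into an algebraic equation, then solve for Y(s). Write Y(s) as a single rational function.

Take the Laplace transform of both sides.
With L{y''} = s^2 Y - s·y(0) - y'(0) and L{y'} = sY - y(0), with y(0) = -3, y'(0) = 1: the LHS transforms to (s^2 + 4*s + 6)Y - (-3*s - 11).
The right side is L{6} = 6/s.
So (s^2 + 4*s + 6)Y = 6/s + (-3*s - 11).
Solve for Y(s) and write it as one ratio of polynomials.

Y(s) = (-3*s^2 - 11*s + 6)/(s^3 + 4*s^2 + 6*s)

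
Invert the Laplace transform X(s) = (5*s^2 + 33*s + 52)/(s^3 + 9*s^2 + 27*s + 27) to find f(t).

Factor the denominator: s^3 + 9*s^2 + 27*s + 27 = (s + 3)^3.
Partial fraction decomposition gives [5/(s + 3)] + [3/(s + 3)^2] + [-2/(s + 3)^3].
Invert each term: 5/(s + 3) ↔ 5e^(-3t); 3/(s + 3)^2 ↔ 3t·e^(-3t); -2/(s + 3)^3 ↔ (-1)t^2·e^(-3t).

f(t) = -t^2*exp(-3*t) + 3*t*exp(-3*t) + 5*exp(-3*t)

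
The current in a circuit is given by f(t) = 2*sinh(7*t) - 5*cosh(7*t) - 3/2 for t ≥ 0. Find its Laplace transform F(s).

Apply the Laplace transform termwise.
(2)·[L{sinh(7t)} = 7/(s^2 - 49)]; (-5)·[L{cosh(7t)} = s/(s^2 - 49)]; L{-3/2} = (-3/2)/s.

F(s) = -5*s/(s^2 - 49) + 14/(s^2 - 49) - 3/(2*s)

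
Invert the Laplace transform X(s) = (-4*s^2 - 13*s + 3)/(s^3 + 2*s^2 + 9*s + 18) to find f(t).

f(t) = -sin(3*t) - 5*cos(3*t) + exp(-2*t)

Factor the denominator: s^3 + 2*s^2 + 9*s + 18 = (s + 2)*(s^2 + 9).
Partial fraction decomposition gives [1/(s + 2)] + [-5*s/(s^2 + 9)] + [-3/(s^2 + 9)].
Invert each term: 1/(s + 2) ↔ e^(-2t); -5·s/(s^2 + 9) ↔ -5cos(3t); -1·3/(s^2 + 9) ↔ -sin(3t).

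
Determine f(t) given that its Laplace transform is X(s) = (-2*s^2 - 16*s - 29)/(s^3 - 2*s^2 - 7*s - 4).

Factor the denominator: s^3 - 2*s^2 - 7*s - 4 = (s - 4)*(s + 1)^2.
Partial fraction decomposition gives [3/(s + 1)] + [3/(s + 1)^2] + [-5/(s - 4)].
Invert each term: 3/(s + 1) ↔ 3e^(-t); 3/(s + 1)^2 ↔ 3t·e^(-t); -5/(s - 4) ↔ -5e^(4t).

f(t) = 3*t*exp(-t) - 5*exp(4*t) + 3*exp(-t)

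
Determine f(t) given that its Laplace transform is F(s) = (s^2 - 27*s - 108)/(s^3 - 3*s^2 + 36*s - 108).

Factor the denominator: s^3 - 3*s^2 + 36*s - 108 = (s - 3)*(s^2 + 36).
Partial fraction decomposition gives [-4/(s - 3)] + [5*s/(s^2 + 36)] + [-12/(s^2 + 36)].
Invert each term: -4/(s - 3) ↔ -4e^(3t); 5·s/(s^2 + 36) ↔ 5cos(6t); -2·6/(s^2 + 36) ↔ -2sin(6t).

f(t) = -4*exp(3*t) - 2*sin(6*t) + 5*cos(6*t)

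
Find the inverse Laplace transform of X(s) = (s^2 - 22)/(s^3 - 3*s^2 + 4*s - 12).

-exp(3*t) + 3*sin(2*t) + 2*cos(2*t)

Factor the denominator: s^3 - 3*s^2 + 4*s - 12 = (s - 3)*(s^2 + 4).
Partial fraction decomposition gives [-1/(s - 3)] + [2*s/(s^2 + 4)] + [6/(s^2 + 4)].
Invert each term: -1/(s - 3) ↔ -e^(3t); 2·s/(s^2 + 4) ↔ 2cos(2t); 3·2/(s^2 + 4) ↔ 3sin(2t).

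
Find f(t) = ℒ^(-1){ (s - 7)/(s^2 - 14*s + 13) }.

f(t) = exp(7*t)*cosh(6*t)

Rewrite the denominator: s^2 - 14*s + 13 = (s - 7)^2 - 36.
The form in (s - 7) signals a first-shifting-theorem factor e^(7t).
Since L{cosh(6t)} = s/(s^2 - 36), the inverse is e^(7*t)*cosh(6*t).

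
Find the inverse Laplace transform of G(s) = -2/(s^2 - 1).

Since L{sinh(t)} = 1/(s^2 - 1), the inverse is sinh(t), scaled by -2.

-2*sinh(t)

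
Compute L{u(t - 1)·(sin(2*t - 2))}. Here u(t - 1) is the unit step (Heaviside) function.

By the second shifting theorem, L{u(t - c)·g(t - c)} = e^(-cs)·G(s) with c = 1 and G(s) = L{g(t)}.
L{sin(2t)} = 2/(s^2 + 4).

2*exp(-s)/(s^2 + 4)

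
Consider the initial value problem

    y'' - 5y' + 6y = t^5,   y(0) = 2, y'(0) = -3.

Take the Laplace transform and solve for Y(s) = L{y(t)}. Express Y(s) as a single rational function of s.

Transform both sides with L{·}.
With L{y''} = s^2 Y - s·y(0) - y'(0) and L{y'} = sY - y(0), with y(0) = 2, y'(0) = -3: the LHS transforms to (s^2 - 5*s + 6)Y - (2*s - 13).
The right side is L{t^5} = 120/s^6.
So (s^2 - 5*s + 6)Y = 120/s^6 + (2*s - 13).
Solve for Y(s) and write it as one ratio of polynomials.

Y(s) = (2*s^7 - 13*s^6 + 120)/(s^8 - 5*s^7 + 6*s^6)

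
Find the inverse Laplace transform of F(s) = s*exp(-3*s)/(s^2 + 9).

Heaviside(t - 3)*(cos(3*t - 9))

The factor e^(-3s) signals a time shift by c = 3 (second shifting theorem).
L{cos(3t)} = s/(s^2 + 9), so L^-1{s/(s^2 + 9)} = cos(3*t).
Hence the inverse is u(t - 3) times that function evaluated at t - 3.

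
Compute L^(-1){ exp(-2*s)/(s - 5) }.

The factor e^(-2s) signals a time shift by c = 2 (second shifting theorem).
L{e^(5t)} = 1/(s - 5), so L^-1{1/(s - 5)} = exp(5*t).
Hence the inverse is u(t - 2) times that function evaluated at t - 2.

Heaviside(t - 2)*(exp(5*t - 10))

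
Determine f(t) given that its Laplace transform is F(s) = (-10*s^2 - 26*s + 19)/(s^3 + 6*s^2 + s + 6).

Factor the denominator: s^3 + 6*s^2 + s + 6 = (s + 6)*(s^2 + 1).
Partial fraction decomposition gives [-5/(s + 6)] + [-5*s/(s^2 + 1)] + [4/(s^2 + 1)].
Invert each term: -5/(s + 6) ↔ -5e^(-6t); -5·s/(s^2 + 1) ↔ -5cos(t); 4·1/(s^2 + 1) ↔ 4sin(t).

f(t) = 4*sin(t) - 5*cos(t) - 5*exp(-6*t)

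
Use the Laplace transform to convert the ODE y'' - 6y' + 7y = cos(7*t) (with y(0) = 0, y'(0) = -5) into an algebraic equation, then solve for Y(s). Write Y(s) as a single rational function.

Take the Laplace transform of both sides.
Using L{y''} = s^2 Y - s·y(0) - y'(0) and L{y'} = sY - y(0), with y(0) = 0, y'(0) = -5, the left side becomes (s^2 - 6*s + 7)Y - (-5).
The right side is L{cos(7*t)} = s/(s^2 + 49).
So (s^2 - 6*s + 7)Y = s/(s^2 + 49) + (-5).
Isolate Y and clear denominators.

Y(s) = (-5*s^2 + s - 245)/(s^4 - 6*s^3 + 56*s^2 - 294*s + 343)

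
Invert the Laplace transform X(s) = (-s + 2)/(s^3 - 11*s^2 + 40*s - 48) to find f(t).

Factor the denominator: s^3 - 11*s^2 + 40*s - 48 = (s - 4)^2*(s - 3).
Partial fraction decomposition gives [1/(s - 4)] + [-2/(s - 4)^2] + [-1/(s - 3)].
Invert each term: 1/(s - 4) ↔ e^(4t); -2/(s - 4)^2 ↔ -2t·e^(4t); -1/(s - 3) ↔ -e^(3t).

f(t) = -2*t*exp(4*t) + exp(4*t) - exp(3*t)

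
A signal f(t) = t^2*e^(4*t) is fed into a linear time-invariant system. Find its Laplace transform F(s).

L{t^2} = 2!/s^3 = 2/s^3.
By the first shifting theorem, multiplying by e^(4t) replaces s with s - 4.

F(s) = 2/(s - 4)^3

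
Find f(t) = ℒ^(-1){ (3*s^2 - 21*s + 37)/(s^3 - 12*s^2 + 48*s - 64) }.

Factor the denominator: s^3 - 12*s^2 + 48*s - 64 = (s - 4)^3.
Partial fraction decomposition gives [3/(s - 4)] + [3/(s - 4)^2] + [(s - 4)^(-3)].
Invert each term: 3/(s - 4) ↔ 3e^(4t); 3/(s - 4)^2 ↔ 3t·e^(4t); 1/(s - 4)^3 ↔ (1/2)t^2·e^(4t).

f(t) = t^2*exp(4*t)/2 + 3*t*exp(4*t) + 3*exp(4*t)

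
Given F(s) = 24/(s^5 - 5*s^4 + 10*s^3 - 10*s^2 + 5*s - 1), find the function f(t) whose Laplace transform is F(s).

Rewrite the denominator: s^5 - 5*s^4 + 10*s^3 - 10*s^2 + 5*s - 1 = (s - 1)^5.
The form in (s - 1) signals a first-shifting-theorem factor e^(t).
Since L{t^4} = 4!/s^5 = 24/s^5, the inverse is t^4*exp(t).

f(t) = t^4*exp(t)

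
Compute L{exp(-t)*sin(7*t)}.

L{sin(7t)} = 7/(s^2 + 49).
By the first shifting theorem, multiplying by e^(-t) replaces s with s + 1.

7/((s + 1)^2 + 49)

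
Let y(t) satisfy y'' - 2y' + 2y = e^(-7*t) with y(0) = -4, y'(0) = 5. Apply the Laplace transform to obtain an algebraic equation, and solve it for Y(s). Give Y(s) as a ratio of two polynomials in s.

Y(s) = (-4*s^2 - 15*s + 92)/(s^3 + 5*s^2 - 12*s + 14)

Take the Laplace transform of both sides.
Using L{y''} = s^2 Y - s·y(0) - y'(0) and L{y'} = sY - y(0), with y(0) = -4, y'(0) = 5, the left side becomes (s^2 - 2*s + 2)Y - (-4*s + 13).
The right side is L{e^(-7*t)} = 1/(s + 7).
So (s^2 - 2*s + 2)Y = 1/(s + 7) + (-4*s + 13).
Solve for Y(s) and write it as one ratio of polynomials.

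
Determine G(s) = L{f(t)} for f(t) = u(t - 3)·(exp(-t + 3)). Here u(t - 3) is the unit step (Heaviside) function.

By the second shifting theorem, L{u(t - c)·g(t - c)} = e^(-cs)·H(s) with c = 3 and H(s) = L{g(t)}.
L{e^(-t)} = 1/(s + 1).

G(s) = exp(-3*s)/(s + 1)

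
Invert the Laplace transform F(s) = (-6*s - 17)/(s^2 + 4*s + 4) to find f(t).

f(t) = -5*t*exp(-2*t) - 6*exp(-2*t)

Factor the denominator: s^2 + 4*s + 4 = (s + 2)^2.
Partial fraction decomposition gives [-6/(s + 2)] + [-5/(s + 2)^2].
Invert each term: -6/(s + 2) ↔ -6e^(-2t); -5/(s + 2)^2 ↔ -5t·e^(-2t).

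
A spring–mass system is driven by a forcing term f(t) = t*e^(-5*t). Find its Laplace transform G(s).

L{e^(-5t)} = 1/(s + 5).
Then apply L{t·g(t)} = -d/ds[H(s)] with H(s) = 1/(s + 5):
differentiating 1 time and applying the sign gives (s + 5)^(-2).

G(s) = (s + 5)^(-2)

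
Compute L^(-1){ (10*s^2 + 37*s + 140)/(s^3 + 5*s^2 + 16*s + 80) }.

3*sin(4*t) + 5*cos(4*t) + 5*exp(-5*t)

Factor the denominator: s^3 + 5*s^2 + 16*s + 80 = (s + 5)*(s^2 + 16).
Partial fraction decomposition gives [5/(s + 5)] + [5*s/(s^2 + 16)] + [12/(s^2 + 16)].
Invert each term: 5/(s + 5) ↔ 5e^(-5t); 5·s/(s^2 + 16) ↔ 5cos(4t); 3·4/(s^2 + 16) ↔ 3sin(4t).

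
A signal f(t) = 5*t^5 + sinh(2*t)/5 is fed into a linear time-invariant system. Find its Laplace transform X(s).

Apply the Laplace transform termwise.
(1/5)·[L{sinh(2t)} = 2/(s^2 - 4)]; (5)·[L{t^5} = 5!/s^6 = 120/s^6].

X(s) = 2/(5*(s^2 - 4)) + 600/s^6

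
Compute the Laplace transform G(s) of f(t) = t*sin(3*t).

G(s) = 6*s/(s^2 + 9)^2

L{sin(3t)} = 3/(s^2 + 9).
Then apply L{t·g(t)} = -d/ds[H(s)] with H(s) = 3/(s^2 + 9):
differentiating 1 time and applying the sign gives 6*s/(s^2 + 9)^2.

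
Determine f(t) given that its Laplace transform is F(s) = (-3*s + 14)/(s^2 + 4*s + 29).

f(t) = 4*exp(-2*t)*sin(5*t) - 3*exp(-2*t)*cos(5*t)

Complete the square in the denominator: s^2 + 4*s + 29 = (s + 2)^2 + 5^2.
Split the numerator to match: -3*s + 14 = -3·(s + 2) + 4·5.
Invert each term: -3·(s + 2)/((s + 2)^2 + 25) ↔ -3e^(-2t)cos(5t); 4·5/((s + 2)^2 + 25) ↔ 4e^(-2t)sin(5t).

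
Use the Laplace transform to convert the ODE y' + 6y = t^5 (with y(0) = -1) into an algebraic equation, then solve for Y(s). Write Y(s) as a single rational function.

Y(s) = (-s^6 + 120)/(s^7 + 6*s^6)

Apply the Laplace transform to the equation.
Using L{y'} = sY - y(0) = sY - (-1), the left side becomes (s + 6)Y - (-1).
The right side is L{t^5} = 120/s^6.
So (s + 6)Y = 120/s^6 + (-1).
Solve for Y(s) and write it as one ratio of polynomials.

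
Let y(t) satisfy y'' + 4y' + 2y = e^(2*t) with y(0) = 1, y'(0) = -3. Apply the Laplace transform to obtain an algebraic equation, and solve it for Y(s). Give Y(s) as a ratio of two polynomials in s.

Take the Laplace transform of both sides.
The derivative rules (L{y''} = s^2 Y - s·y(0) - y'(0) and L{y'} = sY - y(0), with y(0) = 1, y'(0) = -3) turn the left side into (s^2 + 4*s + 2)Y - (s + 1).
The right side is L{e^(2*t)} = 1/(s - 2).
So (s^2 + 4*s + 2)Y = 1/(s - 2) + (s + 1).
Isolate Y and clear denominators.

Y(s) = (s^2 - s - 1)/(s^3 + 2*s^2 - 6*s - 4)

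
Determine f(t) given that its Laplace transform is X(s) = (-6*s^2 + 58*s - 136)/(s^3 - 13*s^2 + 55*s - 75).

f(t) = 2*t*exp(5*t) - 2*exp(5*t) - 4*exp(3*t)

Factor the denominator: s^3 - 13*s^2 + 55*s - 75 = (s - 5)^2*(s - 3).
Partial fraction decomposition gives [-2/(s - 5)] + [2/(s - 5)^2] + [-4/(s - 3)].
Invert each term: -2/(s - 5) ↔ -2e^(5t); 2/(s - 5)^2 ↔ 2t·e^(5t); -4/(s - 3) ↔ -4e^(3t).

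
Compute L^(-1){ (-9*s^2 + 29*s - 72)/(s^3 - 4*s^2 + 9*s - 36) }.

Factor the denominator: s^3 - 4*s^2 + 9*s - 36 = (s - 4)*(s^2 + 9).
Partial fraction decomposition gives [-4/(s - 4)] + [-5*s/(s^2 + 9)] + [9/(s^2 + 9)].
Invert each term: -4/(s - 4) ↔ -4e^(4t); -5·s/(s^2 + 9) ↔ -5cos(3t); 3·3/(s^2 + 9) ↔ 3sin(3t).

-4*exp(4*t) + 3*sin(3*t) - 5*cos(3*t)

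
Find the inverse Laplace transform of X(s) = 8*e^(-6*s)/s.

The factor e^(-6s) signals a time shift by c = 6 (second shifting theorem).
L{8} = 8/s, so L^-1{8/s} = 8.
Hence the inverse is u(t - 6) times that function evaluated at t - 6.

Heaviside(t - 6)*(8)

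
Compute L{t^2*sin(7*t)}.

L{sin(7t)} = 7/(s^2 + 49).
Then apply L{t^2·g(t)} = (-1)^2 d^2/ds^2[G(s)] with G(s) = 7/(s^2 + 49):
differentiating 2 times and applying the sign gives 14*(3*s^2 - 49)/(s^2 + 49)^3.

14*(3*s^2 - 49)/(s^2 + 49)^3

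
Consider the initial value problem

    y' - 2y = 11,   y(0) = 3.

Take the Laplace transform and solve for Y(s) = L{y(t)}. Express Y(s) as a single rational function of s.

Y(s) = (3*s + 11)/(s^2 - 2*s)

Take the Laplace transform of both sides.
Using L{y'} = sY - y(0) = sY - 3, the left side becomes (s - 2)Y - (3).
The right side is L{11} = 11/s.
So (s - 2)Y = 11/s + (3).
Solve for Y(s) and write it as one ratio of polynomials.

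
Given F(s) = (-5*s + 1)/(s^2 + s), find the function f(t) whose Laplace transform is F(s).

f(t) = 1 - 6*exp(-t)

Factor the denominator: s^2 + s = s*(s + 1).
Partial fraction decomposition gives [1/s] + [-6/(s + 1)].
Invert each term: 1/(s - 0) ↔ e^(0t); -6/(s + 1) ↔ -6e^(-t).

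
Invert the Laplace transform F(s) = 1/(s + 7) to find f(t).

Since L{e^(-7t)} = 1/(s + 7), the inverse is e^(-7*t).

f(t) = exp(-7*t)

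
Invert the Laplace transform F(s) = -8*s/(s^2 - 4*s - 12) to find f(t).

Factor the denominator: s^2 - 4*s - 12 = (s - 6)*(s + 2).
Partial fraction decomposition gives [-6/(s - 6)] + [-2/(s + 2)].
Invert each term: -6/(s - 6) ↔ -6e^(6t); -2/(s + 2) ↔ -2e^(-2t).

f(t) = -6*exp(6*t) - 2*exp(-2*t)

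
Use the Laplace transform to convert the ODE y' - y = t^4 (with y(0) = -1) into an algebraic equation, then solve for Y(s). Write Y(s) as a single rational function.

Y(s) = (-s^5 + 24)/(s^6 - s^5)

Laplace-transform each side.
The derivative rules (L{y'} = sY - y(0) = sY - (-1)) turn the left side into (s - 1)Y - (-1).
The right side is L{t^4} = 24/s^5.
So (s - 1)Y = 24/s^5 + (-1).
Solve for Y(s) and write it as one ratio of polynomials.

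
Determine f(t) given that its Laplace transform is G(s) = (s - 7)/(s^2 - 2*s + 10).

f(t) = -2*exp(t)*sin(3*t) + exp(t)*cos(3*t)

Complete the square in the denominator: s^2 - 2*s + 10 = (s - 1)^2 + 3^2.
Split the numerator to match: s - 7 = 1·(s - 1) - 2·3.
Invert each term: 1·(s - 1)/((s - 1)^2 + 9) ↔ e^(t)cos(3t); -2·3/((s - 1)^2 + 9) ↔ -2e^(t)sin(3t).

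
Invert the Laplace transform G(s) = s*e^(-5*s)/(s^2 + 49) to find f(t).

f(t) = Heaviside(t - 5)*(cos(7*t - 35))

The factor e^(-5s) signals a time shift by c = 5 (second shifting theorem).
L{cos(7t)} = s/(s^2 + 49), so L^-1{s/(s^2 + 49)} = cos(7*t).
Hence the inverse is u(t - 5) times that function evaluated at t - 5.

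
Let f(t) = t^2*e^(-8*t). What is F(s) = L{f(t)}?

L{e^(-8t)} = 1/(s + 8).
Then apply L{t^2·g(t)} = (-1)^2 d^2/ds^2[G(s)] with G(s) = 1/(s + 8):
differentiating 2 times and applying the sign gives 2/(s + 8)^3.

F(s) = 2/(s + 8)^3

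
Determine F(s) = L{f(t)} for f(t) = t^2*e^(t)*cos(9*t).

F(s) = 2*(s - 1)*(s^2 - 2*s - 242)/(s^2 - 2*s + 82)^3

L{cos(9t)} = s/(s^2 + 81).
Multiplying by e^(t) shifts s → s - 1, so L{e^(t)*cos(9*t)} = (s - 1)/((s - 1)^2 + 81).
Then apply L{t^2·g(t)} = (-1)^2 d^2/ds^2[G(s)] with G(s) = (s - 1)/((s - 1)^2 + 81):
differentiating 2 times and applying the sign gives 2*(s - 1)*(s^2 - 2*s - 242)/(s^2 - 2*s + 82)^3.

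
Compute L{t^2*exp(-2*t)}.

L{t^2} = 2!/s^3 = 2/s^3.
By the first shifting theorem, multiplying by e^(-2t) replaces s with s + 2.

2/(s + 2)^3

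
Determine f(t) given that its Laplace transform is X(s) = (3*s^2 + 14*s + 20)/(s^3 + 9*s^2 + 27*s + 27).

Factor the denominator: s^3 + 9*s^2 + 27*s + 27 = (s + 3)^3.
Partial fraction decomposition gives [3/(s + 3)] + [-4/(s + 3)^2] + [5/(s + 3)^3].
Invert each term: 3/(s + 3) ↔ 3e^(-3t); -4/(s + 3)^2 ↔ -4t·e^(-3t); 5/(s + 3)^3 ↔ (5/2)t^2·e^(-3t).

f(t) = 5*t^2*exp(-3*t)/2 - 4*t*exp(-3*t) + 3*exp(-3*t)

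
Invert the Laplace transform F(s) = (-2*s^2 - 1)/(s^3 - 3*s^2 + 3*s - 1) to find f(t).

f(t) = -3*t^2*exp(t)/2 - 4*t*exp(t) - 2*exp(t)

Factor the denominator: s^3 - 3*s^2 + 3*s - 1 = (s - 1)^3.
Partial fraction decomposition gives [-2/(s - 1)] + [-4/(s - 1)^2] + [-3/(s - 1)^3].
Invert each term: -2/(s - 1) ↔ -2e^(t); -4/(s - 1)^2 ↔ -4t·e^(t); -3/(s - 1)^3 ↔ (-3/2)t^2·e^(t).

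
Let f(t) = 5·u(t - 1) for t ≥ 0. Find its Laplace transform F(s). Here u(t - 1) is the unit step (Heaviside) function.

F(s) = 5*exp(-s)/s

By the second shifting theorem, L{u(t - c)·g(t - c)} = e^(-cs)·G(s) with c = 1 and G(s) = L{g(t)}.
L{5} = 5/s.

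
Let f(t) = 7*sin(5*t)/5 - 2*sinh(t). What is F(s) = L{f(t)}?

By linearity of the Laplace transform, transform each term separately.
(7/5)·[L{sin(5t)} = 5/(s^2 + 25)]; (-2)·[L{sinh(t)} = 1/(s^2 - 1)].

F(s) = 7/(s^2 + 25) - 2/(s^2 - 1)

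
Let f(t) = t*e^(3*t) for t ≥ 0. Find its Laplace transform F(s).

L{t} = 1!/s^2 = 1/s^2.
By the first shifting theorem, multiplying by e^(3t) replaces s with s - 3.

F(s) = (s - 3)^(-2)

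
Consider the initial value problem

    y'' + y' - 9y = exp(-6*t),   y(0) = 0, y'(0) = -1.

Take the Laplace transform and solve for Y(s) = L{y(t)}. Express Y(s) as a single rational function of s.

Y(s) = (-s - 5)/(s^3 + 7*s^2 - 3*s - 54)

Transform both sides with L{·}.
Using L{y''} = s^2 Y - s·y(0) - y'(0) and L{y'} = sY - y(0), with y(0) = 0, y'(0) = -1, the left side becomes (s^2 + s - 9)Y - (-1).
The right side is L{exp(-6*t)} = 1/(s + 6).
So (s^2 + s - 9)Y = 1/(s + 6) + (-1).
Solve for Y(s) and write it as one ratio of polynomials.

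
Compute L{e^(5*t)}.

1/(s - 5)

L{e^(5t)} = 1/(s - 5).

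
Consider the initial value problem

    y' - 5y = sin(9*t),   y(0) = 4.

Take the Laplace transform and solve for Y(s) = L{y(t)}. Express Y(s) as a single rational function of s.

Transform both sides with L{·}.
Using L{y'} = sY - y(0) = sY - 4, the left side becomes (s - 5)Y - (4).
The right side is L{sin(9*t)} = 9/(s^2 + 81).
So (s - 5)Y = 9/(s^2 + 81) + (4).
Solve for Y(s) and write it as one ratio of polynomials.

Y(s) = (4*s^2 + 333)/(s^3 - 5*s^2 + 81*s - 405)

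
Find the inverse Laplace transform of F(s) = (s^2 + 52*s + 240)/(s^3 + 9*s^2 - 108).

4*t*exp(-6*t) + 5*exp(3*t) - 4*exp(-6*t)

Factor the denominator: s^3 + 9*s^2 - 108 = (s - 3)*(s + 6)^2.
Partial fraction decomposition gives [-4/(s + 6)] + [4/(s + 6)^2] + [5/(s - 3)].
Invert each term: -4/(s + 6) ↔ -4e^(-6t); 4/(s + 6)^2 ↔ 4t·e^(-6t); 5/(s - 3) ↔ 5e^(3t).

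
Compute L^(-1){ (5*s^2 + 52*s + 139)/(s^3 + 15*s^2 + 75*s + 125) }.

2*t^2*exp(-5*t) + 2*t*exp(-5*t) + 5*exp(-5*t)

Factor the denominator: s^3 + 15*s^2 + 75*s + 125 = (s + 5)^3.
Partial fraction decomposition gives [5/(s + 5)] + [2/(s + 5)^2] + [4/(s + 5)^3].
Invert each term: 5/(s + 5) ↔ 5e^(-5t); 2/(s + 5)^2 ↔ 2t·e^(-5t); 4/(s + 5)^3 ↔ (2)t^2·e^(-5t).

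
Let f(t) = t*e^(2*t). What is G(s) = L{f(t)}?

G(s) = (s - 2)^(-2)

L{e^(2t)} = 1/(s - 2).
Then apply L{t·g(t)} = -d/ds[H(s)] with H(s) = 1/(s - 2):
differentiating 1 time and applying the sign gives (s - 2)^(-2).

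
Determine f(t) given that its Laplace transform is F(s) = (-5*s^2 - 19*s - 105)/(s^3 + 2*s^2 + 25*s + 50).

Factor the denominator: s^3 + 2*s^2 + 25*s + 50 = (s + 2)*(s^2 + 25).
Partial fraction decomposition gives [-3/(s + 2)] + [-2*s/(s^2 + 25)] + [-15/(s^2 + 25)].
Invert each term: -3/(s + 2) ↔ -3e^(-2t); -2·s/(s^2 + 25) ↔ -2cos(5t); -3·5/(s^2 + 25) ↔ -3sin(5t).

f(t) = -3*sin(5*t) - 2*cos(5*t) - 3*exp(-2*t)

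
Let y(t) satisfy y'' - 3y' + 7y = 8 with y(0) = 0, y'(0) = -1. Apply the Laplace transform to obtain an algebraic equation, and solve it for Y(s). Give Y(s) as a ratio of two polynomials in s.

Y(s) = (-s + 8)/(s^3 - 3*s^2 + 7*s)

Apply the Laplace transform to the equation.
With L{y''} = s^2 Y - s·y(0) - y'(0) and L{y'} = sY - y(0), with y(0) = 0, y'(0) = -1: the LHS transforms to (s^2 - 3*s + 7)Y - (-1).
The right side is L{8} = 8/s.
So (s^2 - 3*s + 7)Y = 8/s + (-1).
Solve for Y(s) and write it as one ratio of polynomials.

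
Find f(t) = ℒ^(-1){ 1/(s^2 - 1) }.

Since L{sinh(t)} = 1/(s^2 - 1), the inverse is sinh(t).

f(t) = sinh(t)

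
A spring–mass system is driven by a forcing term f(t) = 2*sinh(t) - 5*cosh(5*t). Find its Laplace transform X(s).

By linearity of the Laplace transform, transform each term separately.
(-5)·[L{cosh(5t)} = s/(s^2 - 25)]; (2)·[L{sinh(t)} = 1/(s^2 - 1)].

X(s) = -5*s/(s^2 - 25) + 2/(s^2 - 1)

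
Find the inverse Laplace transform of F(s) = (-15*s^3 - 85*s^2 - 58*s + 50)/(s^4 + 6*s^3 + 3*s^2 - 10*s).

-6*exp(t) - 5 - 3*exp(-2*t) - exp(-5*t)

Factor the denominator: s^4 + 6*s^3 + 3*s^2 - 10*s = s*(s - 1)*(s + 2)*(s + 5).
Partial fraction decomposition gives [-3/(s + 2)] + [-1/(s + 5)] + [-6/(s - 1)] + [-5/s].
Invert each term: -3/(s + 2) ↔ -3e^(-2t); -1/(s + 5) ↔ -e^(-5t); -6/(s - 1) ↔ -6e^(t); -5/(s - 0) ↔ -5e^(0t).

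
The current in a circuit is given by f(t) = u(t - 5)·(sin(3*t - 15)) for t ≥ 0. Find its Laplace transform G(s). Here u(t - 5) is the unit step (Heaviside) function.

By the second shifting theorem, L{u(t - c)·g(t - c)} = e^(-cs)·H(s) with c = 5 and H(s) = L{g(t)}.
L{sin(3t)} = 3/(s^2 + 9).

G(s) = 3*exp(-5*s)/(s^2 + 9)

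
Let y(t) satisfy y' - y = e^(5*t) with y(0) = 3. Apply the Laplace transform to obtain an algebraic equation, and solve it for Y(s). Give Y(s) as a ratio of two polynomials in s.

Y(s) = (3*s - 14)/(s^2 - 6*s + 5)

Laplace-transform each side.
Using L{y'} = sY - y(0) = sY - 3, the left side becomes (s - 1)Y - (3).
The right side is L{e^(5*t)} = 1/(s - 5).
So (s - 1)Y = 1/(s - 5) + (3).
Isolate Y and clear denominators.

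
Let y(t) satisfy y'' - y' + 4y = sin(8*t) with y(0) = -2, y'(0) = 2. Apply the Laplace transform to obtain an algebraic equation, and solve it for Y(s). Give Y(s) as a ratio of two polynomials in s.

Y(s) = (-2*s^3 + 4*s^2 - 128*s + 264)/(s^4 - s^3 + 68*s^2 - 64*s + 256)

Take the Laplace transform of both sides.
Using L{y''} = s^2 Y - s·y(0) - y'(0) and L{y'} = sY - y(0), with y(0) = -2, y'(0) = 2, the left side becomes (s^2 - s + 4)Y - (-2*s + 4).
The right side is L{sin(8*t)} = 8/(s^2 + 64).
So (s^2 - s + 4)Y = 8/(s^2 + 64) + (-2*s + 4).
Isolate Y and clear denominators.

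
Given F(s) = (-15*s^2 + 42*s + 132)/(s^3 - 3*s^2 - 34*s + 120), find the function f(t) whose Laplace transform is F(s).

f(t) = -3*exp(5*t) - 6*exp(4*t) - 6*exp(-6*t)

Factor the denominator: s^3 - 3*s^2 - 34*s + 120 = (s - 5)*(s - 4)*(s + 6).
Partial fraction decomposition gives [-3/(s - 5)] + [-6/(s + 6)] + [-6/(s - 4)].
Invert each term: -3/(s - 5) ↔ -3e^(5t); -6/(s + 6) ↔ -6e^(-6t); -6/(s - 4) ↔ -6e^(4t).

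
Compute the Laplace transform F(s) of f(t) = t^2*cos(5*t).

L{cos(5t)} = s/(s^2 + 25).
Then apply L{t^2·g(t)} = (-1)^2 d^2/ds^2[G(s)] with G(s) = s/(s^2 + 25):
differentiating 2 times and applying the sign gives 2*s*(s^2 - 75)/(s^2 + 25)^3.

F(s) = 2*s*(s^2 - 75)/(s^2 + 25)^3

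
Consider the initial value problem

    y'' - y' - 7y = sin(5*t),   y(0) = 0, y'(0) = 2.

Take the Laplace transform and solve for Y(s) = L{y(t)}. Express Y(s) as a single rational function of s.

Transform both sides with L{·}.
Using L{y''} = s^2 Y - s·y(0) - y'(0) and L{y'} = sY - y(0), with y(0) = 0, y'(0) = 2, the left side becomes (s^2 - s - 7)Y - (2).
The right side is L{sin(5*t)} = 5/(s^2 + 25).
So (s^2 - s - 7)Y = 5/(s^2 + 25) + (2).
Isolate Y and clear denominators.

Y(s) = (2*s^2 + 55)/(s^4 - s^3 + 18*s^2 - 25*s - 175)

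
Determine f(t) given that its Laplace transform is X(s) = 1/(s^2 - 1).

f(t) = sinh(t)

Since L{sinh(t)} = 1/(s^2 - 1), the inverse is sinh(t).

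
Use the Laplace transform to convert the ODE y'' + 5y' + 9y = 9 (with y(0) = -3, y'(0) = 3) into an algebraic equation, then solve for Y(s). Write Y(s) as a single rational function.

Y(s) = (-3*s^2 - 12*s + 9)/(s^3 + 5*s^2 + 9*s)

Laplace-transform each side.
With L{y''} = s^2 Y - s·y(0) - y'(0) and L{y'} = sY - y(0), with y(0) = -3, y'(0) = 3: the LHS transforms to (s^2 + 5*s + 9)Y - (-3*s - 12).
The right side is L{9} = 9/s.
So (s^2 + 5*s + 9)Y = 9/s + (-3*s - 12).
Isolate Y and clear denominators.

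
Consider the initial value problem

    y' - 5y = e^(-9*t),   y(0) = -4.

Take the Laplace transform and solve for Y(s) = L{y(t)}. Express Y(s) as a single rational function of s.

Y(s) = (-4*s - 35)/(s^2 + 4*s - 45)

Apply the Laplace transform to the equation.
The derivative rules (L{y'} = sY - y(0) = sY - (-4)) turn the left side into (s - 5)Y - (-4).
The right side is L{e^(-9*t)} = 1/(s + 9).
So (s - 5)Y = 1/(s + 9) + (-4).
Isolate Y and clear denominators.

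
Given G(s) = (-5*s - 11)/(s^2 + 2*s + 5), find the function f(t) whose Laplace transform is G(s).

Complete the square in the denominator: s^2 + 2*s + 5 = (s + 1)^2 + 2^2.
Split the numerator to match: -5*s - 11 = -5·(s + 1) - 3·2.
Invert each term: -5·(s + 1)/((s + 1)^2 + 4) ↔ -5e^(-t)cos(2t); -3·2/((s + 1)^2 + 4) ↔ -3e^(-t)sin(2t).

f(t) = -3*exp(-t)*sin(2*t) - 5*exp(-t)*cos(2*t)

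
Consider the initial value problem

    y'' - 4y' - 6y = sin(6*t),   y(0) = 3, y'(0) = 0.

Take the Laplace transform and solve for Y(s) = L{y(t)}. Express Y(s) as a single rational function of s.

Y(s) = (3*s^3 - 12*s^2 + 108*s - 426)/(s^4 - 4*s^3 + 30*s^2 - 144*s - 216)

Transform both sides with L{·}.
Using L{y''} = s^2 Y - s·y(0) - y'(0) and L{y'} = sY - y(0), with y(0) = 3, y'(0) = 0, the left side becomes (s^2 - 4*s - 6)Y - (3*s - 12).
The right side is L{sin(6*t)} = 6/(s^2 + 36).
So (s^2 - 4*s - 6)Y = 6/(s^2 + 36) + (3*s - 12).
Solve for Y(s) and write it as one ratio of polynomials.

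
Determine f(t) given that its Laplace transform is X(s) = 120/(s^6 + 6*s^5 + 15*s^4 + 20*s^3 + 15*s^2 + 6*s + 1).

f(t) = t^5*exp(-t)

Rewrite the denominator: s^6 + 6*s^5 + 15*s^4 + 20*s^3 + 15*s^2 + 6*s + 1 = (s + 1)^6.
The form in (s + 1) signals a first-shifting-theorem factor e^(-t).
Since L{t^5} = 5!/s^6 = 120/s^6, the inverse is t^5*e^(-t).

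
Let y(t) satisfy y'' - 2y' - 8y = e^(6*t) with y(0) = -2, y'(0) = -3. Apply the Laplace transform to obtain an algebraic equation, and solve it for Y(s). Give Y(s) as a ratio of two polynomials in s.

Apply the Laplace transform to the equation.
The derivative rules (L{y''} = s^2 Y - s·y(0) - y'(0) and L{y'} = sY - y(0), with y(0) = -2, y'(0) = -3) turn the left side into (s^2 - 2*s - 8)Y - (-2*s + 1).
The right side is L{e^(6*t)} = 1/(s - 6).
So (s^2 - 2*s - 8)Y = 1/(s - 6) + (-2*s + 1).
Divide through and combine into a single rational function.

Y(s) = (-2*s^2 + 13*s - 5)/(s^3 - 8*s^2 + 4*s + 48)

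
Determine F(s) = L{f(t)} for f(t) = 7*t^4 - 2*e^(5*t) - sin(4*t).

The transform is linear, so treat each term independently.
(-1)·[L{sin(4t)} = 4/(s^2 + 16)]; (-2)·[L{e^(5t)} = 1/(s - 5)]; (7)·[L{t^4} = 4!/s^5 = 24/s^5].

F(s) = -4/(s^2 + 16) - 2/(s - 5) + 168/s^5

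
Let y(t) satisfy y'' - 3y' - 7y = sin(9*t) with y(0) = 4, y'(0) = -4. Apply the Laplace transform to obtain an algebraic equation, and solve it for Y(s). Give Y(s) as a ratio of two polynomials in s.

Laplace-transform each side.
With L{y''} = s^2 Y - s·y(0) - y'(0) and L{y'} = sY - y(0), with y(0) = 4, y'(0) = -4: the LHS transforms to (s^2 - 3*s - 7)Y - (4*s - 16).
The right side is L{sin(9*t)} = 9/(s^2 + 81).
So (s^2 - 3*s - 7)Y = 9/(s^2 + 81) + (4*s - 16).
Isolate Y and clear denominators.

Y(s) = (4*s^3 - 16*s^2 + 324*s - 1287)/(s^4 - 3*s^3 + 74*s^2 - 243*s - 567)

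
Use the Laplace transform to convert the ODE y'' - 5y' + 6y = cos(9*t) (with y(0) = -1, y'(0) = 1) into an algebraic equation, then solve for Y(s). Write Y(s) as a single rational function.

Y(s) = (-s^3 + 6*s^2 - 80*s + 486)/(s^4 - 5*s^3 + 87*s^2 - 405*s + 486)

Take the Laplace transform of both sides.
With L{y''} = s^2 Y - s·y(0) - y'(0) and L{y'} = sY - y(0), with y(0) = -1, y'(0) = 1: the LHS transforms to (s^2 - 5*s + 6)Y - (-s + 6).
The right side is L{cos(9*t)} = s/(s^2 + 81).
So (s^2 - 5*s + 6)Y = s/(s^2 + 81) + (-s + 6).
Divide through and combine into a single rational function.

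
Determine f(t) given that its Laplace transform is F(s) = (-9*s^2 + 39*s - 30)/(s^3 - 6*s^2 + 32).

Factor the denominator: s^3 - 6*s^2 + 32 = (s - 4)^2*(s + 2).
Partial fraction decomposition gives [-5/(s - 4)] + [-3/(s - 4)^2] + [-4/(s + 2)].
Invert each term: -5/(s - 4) ↔ -5e^(4t); -3/(s - 4)^2 ↔ -3t·e^(4t); -4/(s + 2) ↔ -4e^(-2t).

f(t) = -3*t*exp(4*t) - 5*exp(4*t) - 4*exp(-2*t)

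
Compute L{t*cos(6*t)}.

(s - 6)*(s + 6)/(s^2 + 36)^2

L{cos(6t)} = s/(s^2 + 36).
Then apply L{t·g(t)} = -d/ds[H(s)] with H(s) = s/(s^2 + 36):
differentiating 1 time and applying the sign gives (s - 6)*(s + 6)/(s^2 + 36)^2.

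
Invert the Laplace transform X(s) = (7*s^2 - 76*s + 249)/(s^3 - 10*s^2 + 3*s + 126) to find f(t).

f(t) = 6*exp(7*t) - 5*exp(6*t) + 6*exp(-3*t)

Factor the denominator: s^3 - 10*s^2 + 3*s + 126 = (s - 7)*(s - 6)*(s + 3).
Partial fraction decomposition gives [6/(s + 3)] + [-5/(s - 6)] + [6/(s - 7)].
Invert each term: 6/(s + 3) ↔ 6e^(-3t); -5/(s - 6) ↔ -5e^(6t); 6/(s - 7) ↔ 6e^(7t).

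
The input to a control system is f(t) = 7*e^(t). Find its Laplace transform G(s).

L{7} = 7/s.
By the first shifting theorem, multiplying by e^(t) replaces s with s - 1.

G(s) = 7/(s - 1)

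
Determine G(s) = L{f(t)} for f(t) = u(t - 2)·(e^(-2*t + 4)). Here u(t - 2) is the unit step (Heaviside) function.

G(s) = exp(-2*s)/(s + 2)

By the second shifting theorem, L{u(t - c)·g(t - c)} = e^(-cs)·H(s) with c = 2 and H(s) = L{g(t)}.
L{e^(-2t)} = 1/(s + 2).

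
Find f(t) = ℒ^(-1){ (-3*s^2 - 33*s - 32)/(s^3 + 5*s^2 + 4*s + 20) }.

f(t) = -4*sin(2*t) - 5*cos(2*t) + 2*exp(-5*t)

Factor the denominator: s^3 + 5*s^2 + 4*s + 20 = (s + 5)*(s^2 + 4).
Partial fraction decomposition gives [2/(s + 5)] + [-5*s/(s^2 + 4)] + [-8/(s^2 + 4)].
Invert each term: 2/(s + 5) ↔ 2e^(-5t); -5·s/(s^2 + 4) ↔ -5cos(2t); -4·2/(s^2 + 4) ↔ -4sin(2t).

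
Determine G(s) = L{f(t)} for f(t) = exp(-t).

L{e^(-t)} = 1/(s + 1).

G(s) = 1/(s + 1)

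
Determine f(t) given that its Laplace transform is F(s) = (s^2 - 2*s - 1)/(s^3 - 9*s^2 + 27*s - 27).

f(t) = t^2*exp(3*t) + 4*t*exp(3*t) + exp(3*t)

Factor the denominator: s^3 - 9*s^2 + 27*s - 27 = (s - 3)^3.
Partial fraction decomposition gives [1/(s - 3)] + [4/(s - 3)^2] + [2/(s - 3)^3].
Invert each term: 1/(s - 3) ↔ e^(3t); 4/(s - 3)^2 ↔ 4t·e^(3t); 2/(s - 3)^3 ↔ (1)t^2·e^(3t).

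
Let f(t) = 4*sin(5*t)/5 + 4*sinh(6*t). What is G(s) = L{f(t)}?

G(s) = 4/(s^2 + 25) + 24/(s^2 - 36)

By linearity of the Laplace transform, transform each term separately.
(4/5)·[L{sin(5t)} = 5/(s^2 + 25)]; (4)·[L{sinh(6t)} = 6/(s^2 - 36)].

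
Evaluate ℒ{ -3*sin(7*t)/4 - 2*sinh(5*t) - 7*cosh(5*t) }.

-7*s/(s^2 - 25) - 21/(4*(s^2 + 49)) - 10/(s^2 - 25)

The transform is linear, so treat each term independently.
(-2)·[L{sinh(5t)} = 5/(s^2 - 25)]; (-7)·[L{cosh(5t)} = s/(s^2 - 25)]; (-3/4)·[L{sin(7t)} = 7/(s^2 + 49)].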